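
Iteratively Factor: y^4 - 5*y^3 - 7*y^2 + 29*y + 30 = (y - 3)*(y^3 - 2*y^2 - 13*y - 10) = (y - 3)*(y + 2)*(y^2 - 4*y - 5) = (y - 3)*(y + 1)*(y + 2)*(y - 5)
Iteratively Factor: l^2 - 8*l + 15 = (l - 5)*(l - 3)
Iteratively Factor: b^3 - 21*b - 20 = (b + 1)*(b^2 - b - 20) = (b + 1)*(b + 4)*(b - 5)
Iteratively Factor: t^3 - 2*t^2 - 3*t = (t)*(t^2 - 2*t - 3) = t*(t + 1)*(t - 3)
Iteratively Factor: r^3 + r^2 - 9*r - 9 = (r + 3)*(r^2 - 2*r - 3) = (r + 1)*(r + 3)*(r - 3)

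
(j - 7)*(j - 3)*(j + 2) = j^3 - 8*j^2 + j + 42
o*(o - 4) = o^2 - 4*o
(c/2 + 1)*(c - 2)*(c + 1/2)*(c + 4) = c^4/2 + 9*c^3/4 - c^2 - 9*c - 4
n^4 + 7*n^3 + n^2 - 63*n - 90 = (n - 3)*(n + 2)*(n + 3)*(n + 5)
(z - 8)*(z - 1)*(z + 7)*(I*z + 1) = I*z^4 + z^3 - 2*I*z^3 - 2*z^2 - 55*I*z^2 - 55*z + 56*I*z + 56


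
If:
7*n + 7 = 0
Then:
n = -1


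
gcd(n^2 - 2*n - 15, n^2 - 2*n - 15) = n^2 - 2*n - 15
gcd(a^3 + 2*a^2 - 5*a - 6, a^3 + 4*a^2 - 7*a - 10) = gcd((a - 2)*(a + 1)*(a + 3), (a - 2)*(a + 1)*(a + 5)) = a^2 - a - 2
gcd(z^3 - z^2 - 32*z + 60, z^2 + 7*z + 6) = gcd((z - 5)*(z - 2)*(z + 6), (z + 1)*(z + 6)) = z + 6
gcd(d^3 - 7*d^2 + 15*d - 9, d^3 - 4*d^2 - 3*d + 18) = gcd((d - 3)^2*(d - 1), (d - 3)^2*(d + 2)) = d^2 - 6*d + 9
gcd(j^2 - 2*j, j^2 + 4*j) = j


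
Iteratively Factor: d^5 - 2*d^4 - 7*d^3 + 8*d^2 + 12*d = (d + 2)*(d^4 - 4*d^3 + d^2 + 6*d) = (d + 1)*(d + 2)*(d^3 - 5*d^2 + 6*d) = (d - 2)*(d + 1)*(d + 2)*(d^2 - 3*d) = d*(d - 2)*(d + 1)*(d + 2)*(d - 3)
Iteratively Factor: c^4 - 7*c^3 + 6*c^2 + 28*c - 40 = (c + 2)*(c^3 - 9*c^2 + 24*c - 20) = (c - 2)*(c + 2)*(c^2 - 7*c + 10) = (c - 5)*(c - 2)*(c + 2)*(c - 2)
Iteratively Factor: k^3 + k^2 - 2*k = (k - 1)*(k^2 + 2*k) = (k - 1)*(k + 2)*(k)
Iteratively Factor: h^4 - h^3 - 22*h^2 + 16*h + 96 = (h + 2)*(h^3 - 3*h^2 - 16*h + 48) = (h - 3)*(h + 2)*(h^2 - 16) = (h - 3)*(h + 2)*(h + 4)*(h - 4)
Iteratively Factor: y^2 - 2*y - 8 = (y + 2)*(y - 4)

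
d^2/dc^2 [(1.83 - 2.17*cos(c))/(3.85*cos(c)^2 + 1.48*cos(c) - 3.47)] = (-2.11796930342385*(1 - cos(c)^2)^2 + 0.563636363636364*cos(c)^5 + 1.37258896947209*cos(c)^3 - 2.97258493909531*cos(c)^2 - 1.65851835464249*cos(c) + 2.72470099642304)/(1.0*cos(c)^2 + 0.384415584415584*cos(c) - 0.901298701298701)^3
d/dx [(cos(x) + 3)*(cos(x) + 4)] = -(2*cos(x) + 7)*sin(x)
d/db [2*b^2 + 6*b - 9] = 4*b + 6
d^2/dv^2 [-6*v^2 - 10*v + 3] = -12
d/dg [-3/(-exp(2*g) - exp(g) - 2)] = (-6*exp(g) - 3)*exp(g)/(exp(2*g) + exp(g) + 2)^2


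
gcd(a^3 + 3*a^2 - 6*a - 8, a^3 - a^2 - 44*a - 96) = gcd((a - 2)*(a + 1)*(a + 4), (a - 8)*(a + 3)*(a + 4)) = a + 4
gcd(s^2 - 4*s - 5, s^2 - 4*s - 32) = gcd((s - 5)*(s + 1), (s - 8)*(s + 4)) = 1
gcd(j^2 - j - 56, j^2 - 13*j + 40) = j - 8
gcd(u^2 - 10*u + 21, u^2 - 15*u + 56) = u - 7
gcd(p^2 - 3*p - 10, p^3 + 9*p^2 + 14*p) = p + 2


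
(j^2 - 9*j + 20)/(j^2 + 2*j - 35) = (j - 4)/(j + 7)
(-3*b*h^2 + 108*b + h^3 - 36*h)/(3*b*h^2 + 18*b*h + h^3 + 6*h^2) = (-3*b*h + 18*b + h^2 - 6*h)/(h*(3*b + h))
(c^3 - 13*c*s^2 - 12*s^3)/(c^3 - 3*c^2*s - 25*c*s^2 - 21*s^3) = (-c + 4*s)/(-c + 7*s)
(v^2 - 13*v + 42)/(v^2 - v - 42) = (v - 6)/(v + 6)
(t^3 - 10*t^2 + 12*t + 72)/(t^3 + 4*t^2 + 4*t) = (t^2 - 12*t + 36)/(t*(t + 2))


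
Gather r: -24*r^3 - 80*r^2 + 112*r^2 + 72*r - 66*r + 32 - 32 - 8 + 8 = -24*r^3 + 32*r^2 + 6*r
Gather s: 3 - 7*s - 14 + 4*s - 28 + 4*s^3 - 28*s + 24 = 4*s^3 - 31*s - 15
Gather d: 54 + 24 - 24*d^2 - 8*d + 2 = -24*d^2 - 8*d + 80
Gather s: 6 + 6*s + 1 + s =7*s + 7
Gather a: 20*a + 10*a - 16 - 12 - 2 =30*a - 30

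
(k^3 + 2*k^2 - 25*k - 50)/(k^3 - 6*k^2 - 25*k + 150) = (k + 2)/(k - 6)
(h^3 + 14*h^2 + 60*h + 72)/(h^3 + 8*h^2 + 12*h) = (h + 6)/h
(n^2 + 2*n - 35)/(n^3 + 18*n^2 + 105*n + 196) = (n - 5)/(n^2 + 11*n + 28)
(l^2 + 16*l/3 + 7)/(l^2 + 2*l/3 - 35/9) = 3*(l + 3)/(3*l - 5)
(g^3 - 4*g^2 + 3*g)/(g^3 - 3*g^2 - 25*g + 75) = g*(g - 1)/(g^2 - 25)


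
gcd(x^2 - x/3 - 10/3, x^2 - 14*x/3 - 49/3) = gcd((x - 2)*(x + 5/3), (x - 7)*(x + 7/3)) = 1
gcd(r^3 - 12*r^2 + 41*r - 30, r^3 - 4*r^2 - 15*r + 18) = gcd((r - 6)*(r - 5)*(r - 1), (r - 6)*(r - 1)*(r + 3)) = r^2 - 7*r + 6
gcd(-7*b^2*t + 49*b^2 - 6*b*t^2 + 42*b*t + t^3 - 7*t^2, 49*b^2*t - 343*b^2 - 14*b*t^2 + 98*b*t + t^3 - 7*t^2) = -7*b*t + 49*b + t^2 - 7*t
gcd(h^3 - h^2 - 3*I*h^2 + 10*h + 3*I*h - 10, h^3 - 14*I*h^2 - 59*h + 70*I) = h - 5*I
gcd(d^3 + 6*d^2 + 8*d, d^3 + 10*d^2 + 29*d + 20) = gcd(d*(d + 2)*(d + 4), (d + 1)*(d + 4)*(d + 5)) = d + 4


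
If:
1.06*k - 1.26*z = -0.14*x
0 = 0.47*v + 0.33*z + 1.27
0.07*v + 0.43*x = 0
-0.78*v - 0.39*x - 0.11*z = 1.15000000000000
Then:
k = -2.41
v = -1.30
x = 0.21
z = -2.00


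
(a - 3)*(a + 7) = a^2 + 4*a - 21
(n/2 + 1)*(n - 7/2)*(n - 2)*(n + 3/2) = n^4/2 - n^3 - 37*n^2/8 + 4*n + 21/2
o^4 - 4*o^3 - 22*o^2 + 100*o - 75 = (o - 5)*(o - 3)*(o - 1)*(o + 5)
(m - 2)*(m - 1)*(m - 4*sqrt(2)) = m^3 - 4*sqrt(2)*m^2 - 3*m^2 + 2*m + 12*sqrt(2)*m - 8*sqrt(2)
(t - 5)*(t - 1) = t^2 - 6*t + 5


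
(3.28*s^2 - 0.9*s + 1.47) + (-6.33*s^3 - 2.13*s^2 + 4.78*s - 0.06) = -6.33*s^3 + 1.15*s^2 + 3.88*s + 1.41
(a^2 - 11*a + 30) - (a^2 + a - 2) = 32 - 12*a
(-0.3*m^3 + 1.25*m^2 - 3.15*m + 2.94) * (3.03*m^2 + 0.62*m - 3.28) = -0.909*m^5 + 3.6015*m^4 - 7.7855*m^3 + 2.8552*m^2 + 12.1548*m - 9.6432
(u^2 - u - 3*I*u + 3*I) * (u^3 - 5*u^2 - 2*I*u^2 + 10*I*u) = u^5 - 6*u^4 - 5*I*u^4 - u^3 + 30*I*u^3 + 36*u^2 - 25*I*u^2 - 30*u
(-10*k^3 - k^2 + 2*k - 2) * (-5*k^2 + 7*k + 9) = 50*k^5 - 65*k^4 - 107*k^3 + 15*k^2 + 4*k - 18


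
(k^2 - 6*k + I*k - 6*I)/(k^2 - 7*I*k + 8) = (k - 6)/(k - 8*I)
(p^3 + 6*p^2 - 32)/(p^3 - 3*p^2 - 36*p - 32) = (p^2 + 2*p - 8)/(p^2 - 7*p - 8)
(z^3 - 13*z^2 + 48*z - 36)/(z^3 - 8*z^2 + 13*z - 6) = (z - 6)/(z - 1)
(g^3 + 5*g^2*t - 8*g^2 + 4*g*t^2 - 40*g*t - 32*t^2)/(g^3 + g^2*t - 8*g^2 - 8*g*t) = (g + 4*t)/g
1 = 1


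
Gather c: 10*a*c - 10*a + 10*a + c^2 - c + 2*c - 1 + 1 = c^2 + c*(10*a + 1)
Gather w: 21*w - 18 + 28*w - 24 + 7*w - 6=56*w - 48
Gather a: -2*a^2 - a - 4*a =-2*a^2 - 5*a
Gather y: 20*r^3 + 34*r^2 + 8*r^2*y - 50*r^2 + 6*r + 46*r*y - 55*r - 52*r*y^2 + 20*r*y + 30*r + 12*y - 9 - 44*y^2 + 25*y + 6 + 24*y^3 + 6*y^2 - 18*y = 20*r^3 - 16*r^2 - 19*r + 24*y^3 + y^2*(-52*r - 38) + y*(8*r^2 + 66*r + 19) - 3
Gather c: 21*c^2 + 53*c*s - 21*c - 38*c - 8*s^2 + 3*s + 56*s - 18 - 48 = 21*c^2 + c*(53*s - 59) - 8*s^2 + 59*s - 66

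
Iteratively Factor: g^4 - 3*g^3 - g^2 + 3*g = (g + 1)*(g^3 - 4*g^2 + 3*g) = (g - 3)*(g + 1)*(g^2 - g) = (g - 3)*(g - 1)*(g + 1)*(g)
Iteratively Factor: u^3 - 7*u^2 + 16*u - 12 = (u - 2)*(u^2 - 5*u + 6) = (u - 2)^2*(u - 3)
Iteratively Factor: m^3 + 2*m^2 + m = (m)*(m^2 + 2*m + 1) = m*(m + 1)*(m + 1)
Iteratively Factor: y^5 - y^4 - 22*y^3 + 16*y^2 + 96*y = (y + 2)*(y^4 - 3*y^3 - 16*y^2 + 48*y) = (y + 2)*(y + 4)*(y^3 - 7*y^2 + 12*y) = (y - 3)*(y + 2)*(y + 4)*(y^2 - 4*y) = y*(y - 3)*(y + 2)*(y + 4)*(y - 4)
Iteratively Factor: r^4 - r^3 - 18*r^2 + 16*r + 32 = (r - 2)*(r^3 + r^2 - 16*r - 16) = (r - 2)*(r + 4)*(r^2 - 3*r - 4) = (r - 2)*(r + 1)*(r + 4)*(r - 4)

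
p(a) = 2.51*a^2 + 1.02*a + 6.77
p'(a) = 5.02*a + 1.02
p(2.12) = 20.21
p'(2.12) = 11.66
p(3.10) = 34.05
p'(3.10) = 16.58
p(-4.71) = 57.65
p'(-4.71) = -22.62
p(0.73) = 8.85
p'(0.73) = 4.68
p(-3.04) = 26.87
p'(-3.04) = -14.24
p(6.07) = 105.44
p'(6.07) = 31.49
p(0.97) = 10.12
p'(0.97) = 5.89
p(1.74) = 16.14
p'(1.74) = 9.75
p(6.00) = 103.25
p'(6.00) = 31.14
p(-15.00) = 556.22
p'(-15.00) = -74.28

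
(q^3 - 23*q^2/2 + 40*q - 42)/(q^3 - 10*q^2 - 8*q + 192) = (q^2 - 11*q/2 + 7)/(q^2 - 4*q - 32)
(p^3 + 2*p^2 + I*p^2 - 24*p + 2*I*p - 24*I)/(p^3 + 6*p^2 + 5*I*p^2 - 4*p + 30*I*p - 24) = (p - 4)/(p + 4*I)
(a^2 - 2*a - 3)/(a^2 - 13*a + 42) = (a^2 - 2*a - 3)/(a^2 - 13*a + 42)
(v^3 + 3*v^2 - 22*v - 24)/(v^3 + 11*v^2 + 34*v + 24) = (v - 4)/(v + 4)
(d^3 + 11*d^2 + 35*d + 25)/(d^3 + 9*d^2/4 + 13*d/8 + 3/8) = 8*(d^2 + 10*d + 25)/(8*d^2 + 10*d + 3)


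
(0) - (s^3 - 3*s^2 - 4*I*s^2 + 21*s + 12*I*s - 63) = -s^3 + 3*s^2 + 4*I*s^2 - 21*s - 12*I*s + 63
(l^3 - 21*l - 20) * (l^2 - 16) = l^5 - 37*l^3 - 20*l^2 + 336*l + 320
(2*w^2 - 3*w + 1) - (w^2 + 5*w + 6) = w^2 - 8*w - 5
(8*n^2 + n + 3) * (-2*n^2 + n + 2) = -16*n^4 + 6*n^3 + 11*n^2 + 5*n + 6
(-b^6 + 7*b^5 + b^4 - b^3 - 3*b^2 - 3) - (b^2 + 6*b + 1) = -b^6 + 7*b^5 + b^4 - b^3 - 4*b^2 - 6*b - 4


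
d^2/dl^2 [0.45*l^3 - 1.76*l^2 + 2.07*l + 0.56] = 2.7*l - 3.52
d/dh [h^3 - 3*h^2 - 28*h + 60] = 3*h^2 - 6*h - 28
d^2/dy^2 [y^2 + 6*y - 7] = 2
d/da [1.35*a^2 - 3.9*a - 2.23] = 2.7*a - 3.9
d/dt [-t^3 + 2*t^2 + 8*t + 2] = -3*t^2 + 4*t + 8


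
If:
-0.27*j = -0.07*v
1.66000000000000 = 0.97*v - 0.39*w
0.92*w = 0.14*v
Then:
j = 0.47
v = 1.82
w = 0.28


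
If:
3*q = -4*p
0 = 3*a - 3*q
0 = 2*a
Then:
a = 0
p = 0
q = 0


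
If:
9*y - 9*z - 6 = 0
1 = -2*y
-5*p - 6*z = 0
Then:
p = 7/5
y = -1/2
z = -7/6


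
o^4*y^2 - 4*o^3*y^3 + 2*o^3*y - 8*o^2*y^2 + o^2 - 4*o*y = o*(o - 4*y)*(o*y + 1)^2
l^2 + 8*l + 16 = (l + 4)^2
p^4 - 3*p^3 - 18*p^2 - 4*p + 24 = (p - 6)*(p - 1)*(p + 2)^2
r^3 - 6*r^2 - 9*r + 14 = (r - 7)*(r - 1)*(r + 2)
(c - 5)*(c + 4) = c^2 - c - 20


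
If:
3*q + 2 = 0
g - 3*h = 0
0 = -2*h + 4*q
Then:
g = -4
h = -4/3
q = -2/3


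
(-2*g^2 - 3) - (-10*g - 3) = -2*g^2 + 10*g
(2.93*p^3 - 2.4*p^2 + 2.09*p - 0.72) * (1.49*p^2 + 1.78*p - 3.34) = 4.3657*p^5 + 1.6394*p^4 - 10.9441*p^3 + 10.6634*p^2 - 8.2622*p + 2.4048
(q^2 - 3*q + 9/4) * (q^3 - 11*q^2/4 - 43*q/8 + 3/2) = q^5 - 23*q^4/4 + 41*q^3/8 + 183*q^2/16 - 531*q/32 + 27/8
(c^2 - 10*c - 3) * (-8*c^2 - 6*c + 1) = -8*c^4 + 74*c^3 + 85*c^2 + 8*c - 3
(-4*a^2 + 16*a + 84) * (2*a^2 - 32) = -8*a^4 + 32*a^3 + 296*a^2 - 512*a - 2688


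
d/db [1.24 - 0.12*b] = -0.120000000000000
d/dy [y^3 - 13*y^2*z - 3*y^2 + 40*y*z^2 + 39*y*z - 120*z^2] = 3*y^2 - 26*y*z - 6*y + 40*z^2 + 39*z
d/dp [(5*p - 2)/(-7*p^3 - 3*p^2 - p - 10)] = (-35*p^3 - 15*p^2 - 5*p + (5*p - 2)*(21*p^2 + 6*p + 1) - 50)/(7*p^3 + 3*p^2 + p + 10)^2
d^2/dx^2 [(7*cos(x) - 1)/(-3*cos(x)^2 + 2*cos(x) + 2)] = 2*(-567*(1 - cos(2*x))^2*cos(x) - 6*(1 - cos(2*x))^2 + 718*cos(x) - 20*cos(2*x) - 648*cos(3*x) + 126*cos(5*x) - 300)/(4*cos(x) - 3*cos(2*x) + 1)^3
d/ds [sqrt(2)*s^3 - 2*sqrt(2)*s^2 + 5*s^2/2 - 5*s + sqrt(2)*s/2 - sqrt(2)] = 3*sqrt(2)*s^2 - 4*sqrt(2)*s + 5*s - 5 + sqrt(2)/2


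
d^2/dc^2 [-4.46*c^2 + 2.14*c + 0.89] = -8.92000000000000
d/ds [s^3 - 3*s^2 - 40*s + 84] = 3*s^2 - 6*s - 40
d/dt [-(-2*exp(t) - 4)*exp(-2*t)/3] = 2*(-exp(t) - 4)*exp(-2*t)/3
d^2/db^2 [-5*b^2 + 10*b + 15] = -10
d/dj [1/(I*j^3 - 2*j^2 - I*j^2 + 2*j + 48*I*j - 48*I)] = (-3*I*j^2 + 4*j + 2*I*j - 2 - 48*I)/(I*j^3 - 2*j^2 - I*j^2 + 2*j + 48*I*j - 48*I)^2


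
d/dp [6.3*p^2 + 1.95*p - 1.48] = 12.6*p + 1.95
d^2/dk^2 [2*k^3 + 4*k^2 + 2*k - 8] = 12*k + 8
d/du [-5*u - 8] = -5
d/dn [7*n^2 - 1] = 14*n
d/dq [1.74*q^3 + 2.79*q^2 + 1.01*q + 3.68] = 5.22*q^2 + 5.58*q + 1.01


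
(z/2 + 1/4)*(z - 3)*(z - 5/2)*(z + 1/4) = z^4/2 - 19*z^3/8 + 7*z^2/4 + 79*z/32 + 15/32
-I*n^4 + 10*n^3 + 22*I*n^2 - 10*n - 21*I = (n + 1)*(n + 3*I)*(n + 7*I)*(-I*n + I)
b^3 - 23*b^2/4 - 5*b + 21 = (b - 6)*(b - 7/4)*(b + 2)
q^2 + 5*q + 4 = (q + 1)*(q + 4)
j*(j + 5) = j^2 + 5*j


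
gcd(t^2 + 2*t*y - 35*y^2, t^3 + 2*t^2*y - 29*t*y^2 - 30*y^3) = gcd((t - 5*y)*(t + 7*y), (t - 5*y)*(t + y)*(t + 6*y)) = -t + 5*y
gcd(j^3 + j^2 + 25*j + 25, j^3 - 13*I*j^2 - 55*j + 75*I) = j - 5*I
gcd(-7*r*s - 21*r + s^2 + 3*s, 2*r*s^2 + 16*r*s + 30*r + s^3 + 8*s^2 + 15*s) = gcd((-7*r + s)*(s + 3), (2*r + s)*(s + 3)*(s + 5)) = s + 3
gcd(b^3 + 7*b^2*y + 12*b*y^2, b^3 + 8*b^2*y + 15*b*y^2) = b^2 + 3*b*y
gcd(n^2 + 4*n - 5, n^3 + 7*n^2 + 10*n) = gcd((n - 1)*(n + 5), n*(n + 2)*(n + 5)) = n + 5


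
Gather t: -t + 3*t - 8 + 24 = 2*t + 16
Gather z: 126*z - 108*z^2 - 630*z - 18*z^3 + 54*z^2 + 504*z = -18*z^3 - 54*z^2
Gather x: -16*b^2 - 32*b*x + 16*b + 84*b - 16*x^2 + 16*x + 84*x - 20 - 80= -16*b^2 + 100*b - 16*x^2 + x*(100 - 32*b) - 100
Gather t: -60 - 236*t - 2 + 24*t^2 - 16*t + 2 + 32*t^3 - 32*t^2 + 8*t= 32*t^3 - 8*t^2 - 244*t - 60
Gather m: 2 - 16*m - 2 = -16*m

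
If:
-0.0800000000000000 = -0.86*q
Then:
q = 0.09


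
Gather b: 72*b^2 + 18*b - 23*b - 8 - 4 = 72*b^2 - 5*b - 12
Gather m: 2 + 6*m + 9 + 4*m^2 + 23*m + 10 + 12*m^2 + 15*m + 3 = 16*m^2 + 44*m + 24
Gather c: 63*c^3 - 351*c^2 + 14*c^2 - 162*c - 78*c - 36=63*c^3 - 337*c^2 - 240*c - 36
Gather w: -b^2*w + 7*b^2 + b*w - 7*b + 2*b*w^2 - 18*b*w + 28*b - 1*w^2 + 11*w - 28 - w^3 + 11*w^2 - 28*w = 7*b^2 + 21*b - w^3 + w^2*(2*b + 10) + w*(-b^2 - 17*b - 17) - 28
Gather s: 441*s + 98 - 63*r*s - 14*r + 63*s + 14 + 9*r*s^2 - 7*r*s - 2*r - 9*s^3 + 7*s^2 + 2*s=-16*r - 9*s^3 + s^2*(9*r + 7) + s*(506 - 70*r) + 112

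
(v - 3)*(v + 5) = v^2 + 2*v - 15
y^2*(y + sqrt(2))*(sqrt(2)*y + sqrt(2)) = sqrt(2)*y^4 + sqrt(2)*y^3 + 2*y^3 + 2*y^2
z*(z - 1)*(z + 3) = z^3 + 2*z^2 - 3*z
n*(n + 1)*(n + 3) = n^3 + 4*n^2 + 3*n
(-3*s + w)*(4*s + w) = -12*s^2 + s*w + w^2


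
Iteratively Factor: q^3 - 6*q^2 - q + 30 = (q - 3)*(q^2 - 3*q - 10) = (q - 5)*(q - 3)*(q + 2)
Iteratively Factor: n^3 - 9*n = (n - 3)*(n^2 + 3*n) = (n - 3)*(n + 3)*(n)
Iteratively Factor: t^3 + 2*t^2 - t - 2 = (t - 1)*(t^2 + 3*t + 2) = (t - 1)*(t + 1)*(t + 2)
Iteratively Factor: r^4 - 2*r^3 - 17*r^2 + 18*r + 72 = (r - 3)*(r^3 + r^2 - 14*r - 24) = (r - 3)*(r + 3)*(r^2 - 2*r - 8) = (r - 4)*(r - 3)*(r + 3)*(r + 2)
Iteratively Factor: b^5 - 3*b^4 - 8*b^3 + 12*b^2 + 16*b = (b - 2)*(b^4 - b^3 - 10*b^2 - 8*b) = (b - 4)*(b - 2)*(b^3 + 3*b^2 + 2*b) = (b - 4)*(b - 2)*(b + 2)*(b^2 + b) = (b - 4)*(b - 2)*(b + 1)*(b + 2)*(b)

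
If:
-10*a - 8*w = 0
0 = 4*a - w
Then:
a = 0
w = 0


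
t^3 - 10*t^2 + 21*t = t*(t - 7)*(t - 3)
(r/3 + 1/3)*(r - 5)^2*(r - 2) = r^4/3 - 11*r^3/3 + 11*r^2 - 5*r/3 - 50/3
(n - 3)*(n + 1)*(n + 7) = n^3 + 5*n^2 - 17*n - 21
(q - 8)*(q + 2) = q^2 - 6*q - 16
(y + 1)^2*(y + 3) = y^3 + 5*y^2 + 7*y + 3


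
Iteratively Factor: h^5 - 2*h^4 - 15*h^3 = (h - 5)*(h^4 + 3*h^3) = (h - 5)*(h + 3)*(h^3) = h*(h - 5)*(h + 3)*(h^2) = h^2*(h - 5)*(h + 3)*(h)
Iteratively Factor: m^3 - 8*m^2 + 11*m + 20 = (m - 4)*(m^2 - 4*m - 5) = (m - 5)*(m - 4)*(m + 1)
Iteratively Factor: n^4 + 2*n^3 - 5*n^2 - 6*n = (n + 3)*(n^3 - n^2 - 2*n) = (n - 2)*(n + 3)*(n^2 + n) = n*(n - 2)*(n + 3)*(n + 1)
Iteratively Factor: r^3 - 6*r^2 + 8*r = (r - 4)*(r^2 - 2*r) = (r - 4)*(r - 2)*(r)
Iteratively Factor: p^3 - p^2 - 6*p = (p - 3)*(p^2 + 2*p) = (p - 3)*(p + 2)*(p)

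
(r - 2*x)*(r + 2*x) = r^2 - 4*x^2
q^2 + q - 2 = (q - 1)*(q + 2)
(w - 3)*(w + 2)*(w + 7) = w^3 + 6*w^2 - 13*w - 42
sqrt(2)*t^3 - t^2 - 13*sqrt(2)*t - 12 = (t - 3*sqrt(2))*(t + 2*sqrt(2))*(sqrt(2)*t + 1)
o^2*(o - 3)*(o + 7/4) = o^4 - 5*o^3/4 - 21*o^2/4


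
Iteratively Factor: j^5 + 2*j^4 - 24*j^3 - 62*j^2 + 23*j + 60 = (j + 1)*(j^4 + j^3 - 25*j^2 - 37*j + 60) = (j + 1)*(j + 4)*(j^3 - 3*j^2 - 13*j + 15) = (j + 1)*(j + 3)*(j + 4)*(j^2 - 6*j + 5) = (j - 5)*(j + 1)*(j + 3)*(j + 4)*(j - 1)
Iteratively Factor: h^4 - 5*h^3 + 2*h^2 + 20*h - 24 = (h + 2)*(h^3 - 7*h^2 + 16*h - 12) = (h - 3)*(h + 2)*(h^2 - 4*h + 4) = (h - 3)*(h - 2)*(h + 2)*(h - 2)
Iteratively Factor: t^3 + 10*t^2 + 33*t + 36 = (t + 3)*(t^2 + 7*t + 12) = (t + 3)*(t + 4)*(t + 3)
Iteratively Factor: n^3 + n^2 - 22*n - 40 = (n + 2)*(n^2 - n - 20) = (n - 5)*(n + 2)*(n + 4)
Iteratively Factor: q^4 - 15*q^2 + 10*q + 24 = (q + 4)*(q^3 - 4*q^2 + q + 6) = (q - 2)*(q + 4)*(q^2 - 2*q - 3) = (q - 2)*(q + 1)*(q + 4)*(q - 3)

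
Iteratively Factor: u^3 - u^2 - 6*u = (u + 2)*(u^2 - 3*u) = u*(u + 2)*(u - 3)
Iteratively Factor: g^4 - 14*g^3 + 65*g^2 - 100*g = (g - 4)*(g^3 - 10*g^2 + 25*g) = g*(g - 4)*(g^2 - 10*g + 25) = g*(g - 5)*(g - 4)*(g - 5)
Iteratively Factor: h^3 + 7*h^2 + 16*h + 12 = (h + 2)*(h^2 + 5*h + 6) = (h + 2)*(h + 3)*(h + 2)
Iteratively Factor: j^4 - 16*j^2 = (j - 4)*(j^3 + 4*j^2) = (j - 4)*(j + 4)*(j^2) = j*(j - 4)*(j + 4)*(j)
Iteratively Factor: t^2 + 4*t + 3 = (t + 1)*(t + 3)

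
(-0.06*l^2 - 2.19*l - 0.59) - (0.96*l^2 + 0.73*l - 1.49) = -1.02*l^2 - 2.92*l + 0.9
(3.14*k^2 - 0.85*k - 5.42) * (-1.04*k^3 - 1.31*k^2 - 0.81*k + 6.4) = -3.2656*k^5 - 3.2294*k^4 + 4.2069*k^3 + 27.8847*k^2 - 1.0498*k - 34.688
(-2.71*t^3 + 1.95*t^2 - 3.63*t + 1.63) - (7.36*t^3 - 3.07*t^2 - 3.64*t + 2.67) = -10.07*t^3 + 5.02*t^2 + 0.0100000000000002*t - 1.04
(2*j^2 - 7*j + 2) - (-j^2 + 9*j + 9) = 3*j^2 - 16*j - 7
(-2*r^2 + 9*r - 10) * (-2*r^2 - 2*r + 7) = 4*r^4 - 14*r^3 - 12*r^2 + 83*r - 70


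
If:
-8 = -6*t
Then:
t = 4/3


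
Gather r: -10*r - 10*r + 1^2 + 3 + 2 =6 - 20*r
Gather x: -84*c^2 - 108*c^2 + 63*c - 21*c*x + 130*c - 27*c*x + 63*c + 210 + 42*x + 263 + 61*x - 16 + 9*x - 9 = -192*c^2 + 256*c + x*(112 - 48*c) + 448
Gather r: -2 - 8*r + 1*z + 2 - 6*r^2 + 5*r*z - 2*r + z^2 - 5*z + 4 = -6*r^2 + r*(5*z - 10) + z^2 - 4*z + 4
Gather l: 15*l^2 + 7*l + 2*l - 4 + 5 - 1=15*l^2 + 9*l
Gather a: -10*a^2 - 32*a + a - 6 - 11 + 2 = -10*a^2 - 31*a - 15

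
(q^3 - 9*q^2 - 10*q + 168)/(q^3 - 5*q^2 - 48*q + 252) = (q^2 - 3*q - 28)/(q^2 + q - 42)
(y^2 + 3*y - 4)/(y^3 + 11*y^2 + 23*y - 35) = (y + 4)/(y^2 + 12*y + 35)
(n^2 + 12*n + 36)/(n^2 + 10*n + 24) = (n + 6)/(n + 4)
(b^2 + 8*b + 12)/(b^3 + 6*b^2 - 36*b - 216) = (b + 2)/(b^2 - 36)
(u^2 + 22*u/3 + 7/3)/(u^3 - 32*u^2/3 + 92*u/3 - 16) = (3*u^2 + 22*u + 7)/(3*u^3 - 32*u^2 + 92*u - 48)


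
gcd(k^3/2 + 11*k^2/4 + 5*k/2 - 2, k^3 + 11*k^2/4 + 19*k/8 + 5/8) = 1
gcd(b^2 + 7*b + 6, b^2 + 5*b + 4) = b + 1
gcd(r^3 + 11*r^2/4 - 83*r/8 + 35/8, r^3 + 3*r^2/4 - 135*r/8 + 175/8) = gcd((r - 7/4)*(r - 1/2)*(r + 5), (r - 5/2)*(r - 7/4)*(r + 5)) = r^2 + 13*r/4 - 35/4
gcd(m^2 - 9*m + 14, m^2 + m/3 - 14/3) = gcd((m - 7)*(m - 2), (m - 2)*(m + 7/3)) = m - 2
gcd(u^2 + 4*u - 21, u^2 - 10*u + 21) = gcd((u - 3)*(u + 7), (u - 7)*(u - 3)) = u - 3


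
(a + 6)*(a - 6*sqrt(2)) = a^2 - 6*sqrt(2)*a + 6*a - 36*sqrt(2)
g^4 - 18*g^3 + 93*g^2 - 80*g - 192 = (g - 8)^2*(g - 3)*(g + 1)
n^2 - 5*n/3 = n*(n - 5/3)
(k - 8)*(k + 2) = k^2 - 6*k - 16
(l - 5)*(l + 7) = l^2 + 2*l - 35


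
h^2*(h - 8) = h^3 - 8*h^2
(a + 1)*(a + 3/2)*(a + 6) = a^3 + 17*a^2/2 + 33*a/2 + 9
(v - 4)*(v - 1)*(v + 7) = v^3 + 2*v^2 - 31*v + 28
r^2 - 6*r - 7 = (r - 7)*(r + 1)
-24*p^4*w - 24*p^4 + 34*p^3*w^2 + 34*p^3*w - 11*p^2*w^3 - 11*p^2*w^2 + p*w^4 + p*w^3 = (-6*p + w)*(-4*p + w)*(-p + w)*(p*w + p)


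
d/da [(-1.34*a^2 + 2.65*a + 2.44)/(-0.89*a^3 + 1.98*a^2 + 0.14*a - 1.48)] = (-1.1926*a^4 + 4.717*a^3 + 1.0802*a^2 - 5.696*a - 4.2636)/(0.7921*a^6 - 3.5244*a^5 + 3.6712*a^4 + 3.1888*a^3 - 5.8412*a^2 - 0.4144*a + 2.1904)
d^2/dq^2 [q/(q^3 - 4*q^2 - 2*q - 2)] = 2*(-q*(-3*q^2 + 8*q + 2)^2 + (-3*q^2 - q*(3*q - 4) + 8*q + 2)*(-q^3 + 4*q^2 + 2*q + 2))/(-q^3 + 4*q^2 + 2*q + 2)^3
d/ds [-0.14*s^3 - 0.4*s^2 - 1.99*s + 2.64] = -0.42*s^2 - 0.8*s - 1.99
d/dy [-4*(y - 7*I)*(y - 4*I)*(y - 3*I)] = -12*y^2 + 112*I*y + 244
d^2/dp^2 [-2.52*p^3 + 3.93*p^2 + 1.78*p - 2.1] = 7.86 - 15.12*p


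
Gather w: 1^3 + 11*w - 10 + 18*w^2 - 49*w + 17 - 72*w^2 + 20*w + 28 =-54*w^2 - 18*w + 36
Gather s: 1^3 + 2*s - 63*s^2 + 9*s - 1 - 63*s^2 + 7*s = -126*s^2 + 18*s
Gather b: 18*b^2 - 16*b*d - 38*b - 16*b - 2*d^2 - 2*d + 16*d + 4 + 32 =18*b^2 + b*(-16*d - 54) - 2*d^2 + 14*d + 36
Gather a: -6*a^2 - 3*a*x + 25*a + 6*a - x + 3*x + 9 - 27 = -6*a^2 + a*(31 - 3*x) + 2*x - 18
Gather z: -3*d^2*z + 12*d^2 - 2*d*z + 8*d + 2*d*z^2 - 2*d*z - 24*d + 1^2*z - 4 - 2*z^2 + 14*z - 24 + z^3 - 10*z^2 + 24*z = 12*d^2 - 16*d + z^3 + z^2*(2*d - 12) + z*(-3*d^2 - 4*d + 39) - 28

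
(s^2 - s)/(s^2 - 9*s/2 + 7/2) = 2*s/(2*s - 7)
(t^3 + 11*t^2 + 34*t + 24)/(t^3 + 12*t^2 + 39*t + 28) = (t + 6)/(t + 7)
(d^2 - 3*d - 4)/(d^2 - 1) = (d - 4)/(d - 1)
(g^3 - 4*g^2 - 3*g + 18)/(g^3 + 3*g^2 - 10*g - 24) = (g - 3)/(g + 4)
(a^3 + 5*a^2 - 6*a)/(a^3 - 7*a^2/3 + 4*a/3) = 3*(a + 6)/(3*a - 4)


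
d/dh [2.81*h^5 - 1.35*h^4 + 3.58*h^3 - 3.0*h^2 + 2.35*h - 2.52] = 14.05*h^4 - 5.4*h^3 + 10.74*h^2 - 6.0*h + 2.35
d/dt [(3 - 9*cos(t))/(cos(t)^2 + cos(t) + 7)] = 3*(3*sin(t)^2 + 2*cos(t) + 19)*sin(t)/(cos(t)^2 + cos(t) + 7)^2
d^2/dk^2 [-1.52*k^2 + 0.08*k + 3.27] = -3.04000000000000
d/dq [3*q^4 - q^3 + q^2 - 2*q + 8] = 12*q^3 - 3*q^2 + 2*q - 2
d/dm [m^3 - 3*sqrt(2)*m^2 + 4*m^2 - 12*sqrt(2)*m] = 3*m^2 - 6*sqrt(2)*m + 8*m - 12*sqrt(2)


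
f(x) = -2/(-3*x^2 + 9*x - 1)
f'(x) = -2*(6*x - 9)/(-3*x^2 + 9*x - 1)^2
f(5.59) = 0.05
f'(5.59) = -0.02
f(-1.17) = 0.13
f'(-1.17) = 0.13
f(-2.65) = 0.04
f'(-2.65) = 0.02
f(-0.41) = 0.39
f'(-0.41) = 0.85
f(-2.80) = 0.04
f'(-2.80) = 0.02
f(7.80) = 0.02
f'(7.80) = -0.01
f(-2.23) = 0.06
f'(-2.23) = 0.03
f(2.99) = 2.20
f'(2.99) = -21.58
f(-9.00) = 0.01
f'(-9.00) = 0.00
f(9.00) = 0.01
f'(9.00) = 0.00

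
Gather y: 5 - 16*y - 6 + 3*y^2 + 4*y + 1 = 3*y^2 - 12*y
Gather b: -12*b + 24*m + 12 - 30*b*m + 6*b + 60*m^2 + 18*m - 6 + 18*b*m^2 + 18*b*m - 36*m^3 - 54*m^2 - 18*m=b*(18*m^2 - 12*m - 6) - 36*m^3 + 6*m^2 + 24*m + 6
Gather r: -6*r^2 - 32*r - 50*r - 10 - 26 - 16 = -6*r^2 - 82*r - 52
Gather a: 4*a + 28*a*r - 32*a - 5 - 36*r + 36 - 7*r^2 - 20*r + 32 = a*(28*r - 28) - 7*r^2 - 56*r + 63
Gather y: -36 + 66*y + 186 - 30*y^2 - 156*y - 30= -30*y^2 - 90*y + 120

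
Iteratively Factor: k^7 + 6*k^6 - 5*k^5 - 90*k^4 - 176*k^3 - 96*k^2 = (k + 3)*(k^6 + 3*k^5 - 14*k^4 - 48*k^3 - 32*k^2) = (k + 3)*(k + 4)*(k^5 - k^4 - 10*k^3 - 8*k^2) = (k + 1)*(k + 3)*(k + 4)*(k^4 - 2*k^3 - 8*k^2) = (k - 4)*(k + 1)*(k + 3)*(k + 4)*(k^3 + 2*k^2) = (k - 4)*(k + 1)*(k + 2)*(k + 3)*(k + 4)*(k^2) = k*(k - 4)*(k + 1)*(k + 2)*(k + 3)*(k + 4)*(k)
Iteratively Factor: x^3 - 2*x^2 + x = (x - 1)*(x^2 - x) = x*(x - 1)*(x - 1)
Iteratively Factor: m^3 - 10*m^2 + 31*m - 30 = (m - 5)*(m^2 - 5*m + 6) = (m - 5)*(m - 2)*(m - 3)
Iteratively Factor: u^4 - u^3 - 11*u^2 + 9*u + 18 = (u - 3)*(u^3 + 2*u^2 - 5*u - 6) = (u - 3)*(u + 3)*(u^2 - u - 2) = (u - 3)*(u + 1)*(u + 3)*(u - 2)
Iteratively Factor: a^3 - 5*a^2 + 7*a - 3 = (a - 1)*(a^2 - 4*a + 3) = (a - 3)*(a - 1)*(a - 1)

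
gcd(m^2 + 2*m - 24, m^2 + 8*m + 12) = m + 6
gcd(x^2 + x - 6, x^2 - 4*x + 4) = x - 2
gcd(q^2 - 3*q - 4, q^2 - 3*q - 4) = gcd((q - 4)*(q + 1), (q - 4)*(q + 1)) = q^2 - 3*q - 4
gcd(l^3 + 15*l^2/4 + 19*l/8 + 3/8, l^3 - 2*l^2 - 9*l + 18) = l + 3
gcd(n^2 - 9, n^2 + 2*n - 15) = n - 3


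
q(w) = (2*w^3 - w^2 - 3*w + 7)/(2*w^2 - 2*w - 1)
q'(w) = (2 - 4*w)*(2*w^3 - w^2 - 3*w + 7)/(2*w^2 - 2*w - 1)^2 + (6*w^2 - 2*w - 3)/(2*w^2 - 2*w - 1) = (4*w^4 - 8*w^3 + 2*w^2 - 26*w + 17)/(4*w^4 - 8*w^3 + 4*w + 1)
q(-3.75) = -2.93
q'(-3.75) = 1.13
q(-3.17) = -2.25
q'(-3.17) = 1.20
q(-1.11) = 1.73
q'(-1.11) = 4.81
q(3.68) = 4.38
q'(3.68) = 0.81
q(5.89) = 6.42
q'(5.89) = 0.97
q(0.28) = -4.37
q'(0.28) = 4.94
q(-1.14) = 1.59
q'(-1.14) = 4.51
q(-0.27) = -24.50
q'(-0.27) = 246.60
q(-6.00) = -5.34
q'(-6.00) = 1.04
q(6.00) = 6.53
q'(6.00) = 0.97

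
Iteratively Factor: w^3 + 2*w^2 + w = (w)*(w^2 + 2*w + 1) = w*(w + 1)*(w + 1)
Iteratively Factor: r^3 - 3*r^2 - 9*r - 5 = (r + 1)*(r^2 - 4*r - 5) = (r - 5)*(r + 1)*(r + 1)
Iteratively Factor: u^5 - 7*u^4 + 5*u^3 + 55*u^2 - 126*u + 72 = (u - 3)*(u^4 - 4*u^3 - 7*u^2 + 34*u - 24) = (u - 4)*(u - 3)*(u^3 - 7*u + 6) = (u - 4)*(u - 3)*(u + 3)*(u^2 - 3*u + 2) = (u - 4)*(u - 3)*(u - 2)*(u + 3)*(u - 1)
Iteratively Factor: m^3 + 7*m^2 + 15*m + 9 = (m + 3)*(m^2 + 4*m + 3) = (m + 3)^2*(m + 1)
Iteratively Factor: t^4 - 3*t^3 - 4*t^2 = (t)*(t^3 - 3*t^2 - 4*t) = t*(t - 4)*(t^2 + t) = t*(t - 4)*(t + 1)*(t)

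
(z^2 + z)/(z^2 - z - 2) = z/(z - 2)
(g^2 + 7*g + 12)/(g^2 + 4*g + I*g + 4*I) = (g + 3)/(g + I)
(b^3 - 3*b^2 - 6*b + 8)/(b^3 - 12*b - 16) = (b - 1)/(b + 2)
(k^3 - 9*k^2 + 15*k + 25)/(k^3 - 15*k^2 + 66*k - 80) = (k^2 - 4*k - 5)/(k^2 - 10*k + 16)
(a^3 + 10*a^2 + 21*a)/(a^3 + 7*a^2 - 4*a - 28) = a*(a + 3)/(a^2 - 4)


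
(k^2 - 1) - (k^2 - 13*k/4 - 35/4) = 13*k/4 + 31/4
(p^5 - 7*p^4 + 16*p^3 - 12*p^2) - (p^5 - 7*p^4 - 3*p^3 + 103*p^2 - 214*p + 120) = 19*p^3 - 115*p^2 + 214*p - 120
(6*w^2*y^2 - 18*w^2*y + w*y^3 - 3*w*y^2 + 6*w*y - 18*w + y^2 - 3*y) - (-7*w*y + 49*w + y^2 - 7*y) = 6*w^2*y^2 - 18*w^2*y + w*y^3 - 3*w*y^2 + 13*w*y - 67*w + 4*y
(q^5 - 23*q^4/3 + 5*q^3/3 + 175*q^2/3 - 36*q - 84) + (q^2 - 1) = q^5 - 23*q^4/3 + 5*q^3/3 + 178*q^2/3 - 36*q - 85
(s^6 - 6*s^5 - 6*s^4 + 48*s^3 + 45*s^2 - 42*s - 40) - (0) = s^6 - 6*s^5 - 6*s^4 + 48*s^3 + 45*s^2 - 42*s - 40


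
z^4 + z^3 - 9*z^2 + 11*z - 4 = (z - 1)^3*(z + 4)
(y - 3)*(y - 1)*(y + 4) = y^3 - 13*y + 12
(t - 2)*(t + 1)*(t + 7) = t^3 + 6*t^2 - 9*t - 14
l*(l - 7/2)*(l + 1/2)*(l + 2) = l^4 - l^3 - 31*l^2/4 - 7*l/2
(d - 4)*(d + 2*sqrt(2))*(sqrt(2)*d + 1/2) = sqrt(2)*d^3 - 4*sqrt(2)*d^2 + 9*d^2/2 - 18*d + sqrt(2)*d - 4*sqrt(2)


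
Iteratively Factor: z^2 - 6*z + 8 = (z - 4)*(z - 2)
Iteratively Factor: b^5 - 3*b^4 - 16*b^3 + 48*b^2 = (b + 4)*(b^4 - 7*b^3 + 12*b^2) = (b - 4)*(b + 4)*(b^3 - 3*b^2) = (b - 4)*(b - 3)*(b + 4)*(b^2) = b*(b - 4)*(b - 3)*(b + 4)*(b)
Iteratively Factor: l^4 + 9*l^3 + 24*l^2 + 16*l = (l + 1)*(l^3 + 8*l^2 + 16*l) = (l + 1)*(l + 4)*(l^2 + 4*l) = (l + 1)*(l + 4)^2*(l)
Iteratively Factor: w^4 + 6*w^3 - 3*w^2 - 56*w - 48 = (w + 1)*(w^3 + 5*w^2 - 8*w - 48) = (w + 1)*(w + 4)*(w^2 + w - 12) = (w + 1)*(w + 4)^2*(w - 3)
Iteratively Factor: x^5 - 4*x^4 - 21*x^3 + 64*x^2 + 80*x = (x - 5)*(x^4 + x^3 - 16*x^2 - 16*x) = x*(x - 5)*(x^3 + x^2 - 16*x - 16) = x*(x - 5)*(x - 4)*(x^2 + 5*x + 4) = x*(x - 5)*(x - 4)*(x + 4)*(x + 1)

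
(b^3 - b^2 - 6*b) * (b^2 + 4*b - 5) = b^5 + 3*b^4 - 15*b^3 - 19*b^2 + 30*b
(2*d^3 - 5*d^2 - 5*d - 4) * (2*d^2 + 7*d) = 4*d^5 + 4*d^4 - 45*d^3 - 43*d^2 - 28*d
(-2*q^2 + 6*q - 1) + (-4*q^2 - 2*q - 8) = -6*q^2 + 4*q - 9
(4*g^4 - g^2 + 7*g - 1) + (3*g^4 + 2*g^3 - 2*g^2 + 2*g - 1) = 7*g^4 + 2*g^3 - 3*g^2 + 9*g - 2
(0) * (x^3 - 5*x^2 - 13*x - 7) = 0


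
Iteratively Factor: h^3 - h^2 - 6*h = (h - 3)*(h^2 + 2*h) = h*(h - 3)*(h + 2)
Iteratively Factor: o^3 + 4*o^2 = (o + 4)*(o^2) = o*(o + 4)*(o)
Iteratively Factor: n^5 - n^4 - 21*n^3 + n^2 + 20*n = (n - 5)*(n^4 + 4*n^3 - n^2 - 4*n) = (n - 5)*(n + 1)*(n^3 + 3*n^2 - 4*n) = n*(n - 5)*(n + 1)*(n^2 + 3*n - 4) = n*(n - 5)*(n - 1)*(n + 1)*(n + 4)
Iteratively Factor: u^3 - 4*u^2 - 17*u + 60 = (u + 4)*(u^2 - 8*u + 15) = (u - 3)*(u + 4)*(u - 5)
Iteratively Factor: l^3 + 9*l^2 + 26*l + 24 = (l + 4)*(l^2 + 5*l + 6) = (l + 3)*(l + 4)*(l + 2)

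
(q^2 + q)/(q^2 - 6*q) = (q + 1)/(q - 6)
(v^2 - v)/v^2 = (v - 1)/v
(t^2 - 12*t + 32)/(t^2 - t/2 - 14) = 2*(t - 8)/(2*t + 7)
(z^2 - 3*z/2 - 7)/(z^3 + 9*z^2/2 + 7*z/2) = (2*z^2 - 3*z - 14)/(z*(2*z^2 + 9*z + 7))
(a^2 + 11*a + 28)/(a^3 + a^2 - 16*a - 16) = (a + 7)/(a^2 - 3*a - 4)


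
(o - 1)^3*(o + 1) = o^4 - 2*o^3 + 2*o - 1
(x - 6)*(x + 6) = x^2 - 36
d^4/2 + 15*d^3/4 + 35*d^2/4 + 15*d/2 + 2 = (d/2 + 1/4)*(d + 1)*(d + 2)*(d + 4)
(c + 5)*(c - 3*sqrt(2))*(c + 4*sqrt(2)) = c^3 + sqrt(2)*c^2 + 5*c^2 - 24*c + 5*sqrt(2)*c - 120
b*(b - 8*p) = b^2 - 8*b*p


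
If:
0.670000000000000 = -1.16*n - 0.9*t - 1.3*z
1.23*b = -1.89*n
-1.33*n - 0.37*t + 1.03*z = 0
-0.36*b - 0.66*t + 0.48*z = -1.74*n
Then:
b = 0.09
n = -0.06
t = -0.36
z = -0.21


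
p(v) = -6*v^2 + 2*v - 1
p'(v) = 2 - 12*v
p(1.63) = -13.68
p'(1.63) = -17.56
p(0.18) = -0.83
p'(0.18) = -0.16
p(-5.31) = -180.80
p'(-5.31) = 65.72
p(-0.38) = -2.63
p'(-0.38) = 6.56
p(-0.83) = -6.79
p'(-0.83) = 11.96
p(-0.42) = -2.90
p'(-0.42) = 7.04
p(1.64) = -13.86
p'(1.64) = -17.68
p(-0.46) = -3.19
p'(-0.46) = 7.52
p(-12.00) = -889.00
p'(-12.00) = 146.00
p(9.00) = -469.00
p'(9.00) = -106.00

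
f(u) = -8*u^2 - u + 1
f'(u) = -16*u - 1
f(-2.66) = -52.94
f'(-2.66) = 41.56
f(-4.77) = -176.25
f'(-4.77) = 75.32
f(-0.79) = -3.20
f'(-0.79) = 11.64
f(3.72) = -113.43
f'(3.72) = -60.52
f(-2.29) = -38.66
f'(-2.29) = 35.64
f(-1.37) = -12.65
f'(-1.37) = 20.92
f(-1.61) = -18.13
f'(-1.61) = 24.76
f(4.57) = -170.65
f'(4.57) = -74.12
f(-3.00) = -68.00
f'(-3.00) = 47.00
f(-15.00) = -1784.00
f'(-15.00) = 239.00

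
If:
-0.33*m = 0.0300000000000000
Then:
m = -0.09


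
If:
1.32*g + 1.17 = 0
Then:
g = -0.89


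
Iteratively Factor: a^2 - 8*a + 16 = (a - 4)*(a - 4)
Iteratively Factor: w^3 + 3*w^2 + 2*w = (w + 1)*(w^2 + 2*w) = (w + 1)*(w + 2)*(w)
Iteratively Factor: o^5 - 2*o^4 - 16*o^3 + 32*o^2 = (o)*(o^4 - 2*o^3 - 16*o^2 + 32*o) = o*(o - 2)*(o^3 - 16*o) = o*(o - 4)*(o - 2)*(o^2 + 4*o) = o*(o - 4)*(o - 2)*(o + 4)*(o)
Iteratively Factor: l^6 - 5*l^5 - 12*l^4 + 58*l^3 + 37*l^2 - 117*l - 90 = (l + 1)*(l^5 - 6*l^4 - 6*l^3 + 64*l^2 - 27*l - 90) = (l - 3)*(l + 1)*(l^4 - 3*l^3 - 15*l^2 + 19*l + 30) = (l - 3)*(l - 2)*(l + 1)*(l^3 - l^2 - 17*l - 15) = (l - 5)*(l - 3)*(l - 2)*(l + 1)*(l^2 + 4*l + 3) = (l - 5)*(l - 3)*(l - 2)*(l + 1)*(l + 3)*(l + 1)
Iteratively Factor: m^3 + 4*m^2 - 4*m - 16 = (m + 2)*(m^2 + 2*m - 8) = (m + 2)*(m + 4)*(m - 2)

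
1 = 1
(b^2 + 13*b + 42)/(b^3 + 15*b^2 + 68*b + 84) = 1/(b + 2)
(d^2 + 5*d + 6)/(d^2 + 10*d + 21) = (d + 2)/(d + 7)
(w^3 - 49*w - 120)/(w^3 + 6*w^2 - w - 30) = (w - 8)/(w - 2)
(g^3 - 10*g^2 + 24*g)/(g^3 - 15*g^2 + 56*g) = (g^2 - 10*g + 24)/(g^2 - 15*g + 56)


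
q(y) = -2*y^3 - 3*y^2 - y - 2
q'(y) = -6*y^2 - 6*y - 1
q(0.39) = -2.96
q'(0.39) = -4.25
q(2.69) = -65.33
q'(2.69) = -60.56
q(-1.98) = 3.74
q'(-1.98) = -12.64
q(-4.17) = 95.03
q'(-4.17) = -80.31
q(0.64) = -4.39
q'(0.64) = -7.30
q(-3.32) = 41.44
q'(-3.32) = -47.21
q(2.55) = -57.22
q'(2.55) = -55.32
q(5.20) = -369.54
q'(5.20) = -194.44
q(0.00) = -2.00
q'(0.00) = -1.00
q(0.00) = -2.00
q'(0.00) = -1.00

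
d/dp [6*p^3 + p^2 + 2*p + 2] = 18*p^2 + 2*p + 2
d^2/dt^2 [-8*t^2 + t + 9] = -16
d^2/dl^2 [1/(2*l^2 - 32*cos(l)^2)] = (4*(l + 8*sin(2*l))^2 + (l^2 - 16*cos(l)^2)*(32*sin(l)^2 - 17))/(l^2 - 16*cos(l)^2)^3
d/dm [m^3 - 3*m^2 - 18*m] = 3*m^2 - 6*m - 18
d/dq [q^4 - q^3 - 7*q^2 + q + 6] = 4*q^3 - 3*q^2 - 14*q + 1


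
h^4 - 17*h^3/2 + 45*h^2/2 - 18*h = h*(h - 4)*(h - 3)*(h - 3/2)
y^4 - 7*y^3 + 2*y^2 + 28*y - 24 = (y - 6)*(y - 2)*(y - 1)*(y + 2)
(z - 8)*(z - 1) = z^2 - 9*z + 8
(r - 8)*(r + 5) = r^2 - 3*r - 40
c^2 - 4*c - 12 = (c - 6)*(c + 2)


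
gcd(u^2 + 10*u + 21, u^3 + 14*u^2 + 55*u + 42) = u + 7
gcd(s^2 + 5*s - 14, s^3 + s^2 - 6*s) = s - 2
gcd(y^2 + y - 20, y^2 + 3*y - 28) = y - 4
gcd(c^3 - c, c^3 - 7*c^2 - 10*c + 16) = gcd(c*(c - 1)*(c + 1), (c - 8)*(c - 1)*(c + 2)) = c - 1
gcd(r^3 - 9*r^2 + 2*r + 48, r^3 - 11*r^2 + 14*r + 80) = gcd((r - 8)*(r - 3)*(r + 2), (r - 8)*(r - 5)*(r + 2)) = r^2 - 6*r - 16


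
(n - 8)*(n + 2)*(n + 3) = n^3 - 3*n^2 - 34*n - 48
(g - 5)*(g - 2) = g^2 - 7*g + 10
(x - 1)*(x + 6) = x^2 + 5*x - 6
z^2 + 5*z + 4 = (z + 1)*(z + 4)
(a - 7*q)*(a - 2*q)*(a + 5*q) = a^3 - 4*a^2*q - 31*a*q^2 + 70*q^3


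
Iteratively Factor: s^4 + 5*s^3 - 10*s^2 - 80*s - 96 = (s - 4)*(s^3 + 9*s^2 + 26*s + 24) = (s - 4)*(s + 4)*(s^2 + 5*s + 6) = (s - 4)*(s + 3)*(s + 4)*(s + 2)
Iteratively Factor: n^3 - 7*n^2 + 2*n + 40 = (n - 5)*(n^2 - 2*n - 8) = (n - 5)*(n + 2)*(n - 4)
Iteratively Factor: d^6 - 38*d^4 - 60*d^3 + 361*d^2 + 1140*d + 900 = (d - 5)*(d^5 + 5*d^4 - 13*d^3 - 125*d^2 - 264*d - 180) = (d - 5)^2*(d^4 + 10*d^3 + 37*d^2 + 60*d + 36) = (d - 5)^2*(d + 3)*(d^3 + 7*d^2 + 16*d + 12) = (d - 5)^2*(d + 2)*(d + 3)*(d^2 + 5*d + 6) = (d - 5)^2*(d + 2)^2*(d + 3)*(d + 3)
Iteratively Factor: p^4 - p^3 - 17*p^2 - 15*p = (p + 1)*(p^3 - 2*p^2 - 15*p) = (p - 5)*(p + 1)*(p^2 + 3*p) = p*(p - 5)*(p + 1)*(p + 3)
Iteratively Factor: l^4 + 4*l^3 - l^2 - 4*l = (l + 4)*(l^3 - l) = (l - 1)*(l + 4)*(l^2 + l) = l*(l - 1)*(l + 4)*(l + 1)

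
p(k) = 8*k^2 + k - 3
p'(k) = 16*k + 1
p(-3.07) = 69.33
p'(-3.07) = -48.12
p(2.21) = 38.28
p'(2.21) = 36.36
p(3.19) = 81.60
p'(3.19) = 52.04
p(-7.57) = 447.87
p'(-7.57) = -120.12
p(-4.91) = 184.95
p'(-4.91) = -77.56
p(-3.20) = 75.72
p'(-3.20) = -50.20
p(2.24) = 39.38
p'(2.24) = 36.84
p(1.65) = 20.43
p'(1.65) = 27.40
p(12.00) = 1161.00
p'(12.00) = 193.00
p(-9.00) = 636.00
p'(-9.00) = -143.00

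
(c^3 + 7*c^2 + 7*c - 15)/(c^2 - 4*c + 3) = (c^2 + 8*c + 15)/(c - 3)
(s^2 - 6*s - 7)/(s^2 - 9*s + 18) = (s^2 - 6*s - 7)/(s^2 - 9*s + 18)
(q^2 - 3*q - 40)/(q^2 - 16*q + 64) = (q + 5)/(q - 8)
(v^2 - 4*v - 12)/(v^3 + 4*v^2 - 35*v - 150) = (v + 2)/(v^2 + 10*v + 25)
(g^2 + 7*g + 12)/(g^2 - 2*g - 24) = (g + 3)/(g - 6)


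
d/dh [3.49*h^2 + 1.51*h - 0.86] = 6.98*h + 1.51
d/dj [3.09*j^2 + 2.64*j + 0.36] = 6.18*j + 2.64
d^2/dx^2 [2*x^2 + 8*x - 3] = 4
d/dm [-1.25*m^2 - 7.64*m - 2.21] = -2.5*m - 7.64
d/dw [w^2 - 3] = 2*w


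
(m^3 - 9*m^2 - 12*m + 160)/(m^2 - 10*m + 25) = (m^2 - 4*m - 32)/(m - 5)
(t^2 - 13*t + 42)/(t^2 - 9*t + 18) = (t - 7)/(t - 3)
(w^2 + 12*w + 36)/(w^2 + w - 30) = (w + 6)/(w - 5)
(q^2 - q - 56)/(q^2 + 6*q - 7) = (q - 8)/(q - 1)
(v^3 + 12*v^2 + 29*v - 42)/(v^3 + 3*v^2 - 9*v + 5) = (v^2 + 13*v + 42)/(v^2 + 4*v - 5)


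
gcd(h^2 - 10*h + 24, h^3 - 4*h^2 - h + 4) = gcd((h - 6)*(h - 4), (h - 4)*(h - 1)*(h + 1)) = h - 4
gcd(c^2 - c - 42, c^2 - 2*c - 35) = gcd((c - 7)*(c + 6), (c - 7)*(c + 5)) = c - 7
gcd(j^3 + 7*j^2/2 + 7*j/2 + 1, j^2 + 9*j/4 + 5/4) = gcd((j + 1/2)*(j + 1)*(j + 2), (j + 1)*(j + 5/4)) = j + 1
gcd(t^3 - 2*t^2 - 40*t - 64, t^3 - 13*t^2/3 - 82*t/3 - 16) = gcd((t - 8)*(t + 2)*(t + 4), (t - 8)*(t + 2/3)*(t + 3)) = t - 8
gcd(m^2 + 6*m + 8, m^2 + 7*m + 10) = m + 2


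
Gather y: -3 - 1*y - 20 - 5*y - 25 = -6*y - 48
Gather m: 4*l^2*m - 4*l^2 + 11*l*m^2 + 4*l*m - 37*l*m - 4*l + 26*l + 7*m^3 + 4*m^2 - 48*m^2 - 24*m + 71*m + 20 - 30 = -4*l^2 + 22*l + 7*m^3 + m^2*(11*l - 44) + m*(4*l^2 - 33*l + 47) - 10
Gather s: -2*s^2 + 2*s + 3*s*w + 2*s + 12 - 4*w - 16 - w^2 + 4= -2*s^2 + s*(3*w + 4) - w^2 - 4*w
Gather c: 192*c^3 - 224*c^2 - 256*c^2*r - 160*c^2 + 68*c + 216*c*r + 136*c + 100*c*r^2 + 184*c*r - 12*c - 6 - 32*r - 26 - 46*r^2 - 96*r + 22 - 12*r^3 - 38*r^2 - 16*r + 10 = 192*c^3 + c^2*(-256*r - 384) + c*(100*r^2 + 400*r + 192) - 12*r^3 - 84*r^2 - 144*r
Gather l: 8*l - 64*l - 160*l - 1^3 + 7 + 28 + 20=54 - 216*l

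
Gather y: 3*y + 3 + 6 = 3*y + 9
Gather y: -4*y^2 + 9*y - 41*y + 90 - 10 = -4*y^2 - 32*y + 80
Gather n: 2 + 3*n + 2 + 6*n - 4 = 9*n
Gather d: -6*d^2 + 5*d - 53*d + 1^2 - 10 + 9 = -6*d^2 - 48*d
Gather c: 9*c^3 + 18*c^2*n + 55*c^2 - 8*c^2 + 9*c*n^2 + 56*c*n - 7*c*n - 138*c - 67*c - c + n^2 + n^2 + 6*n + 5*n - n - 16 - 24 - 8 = 9*c^3 + c^2*(18*n + 47) + c*(9*n^2 + 49*n - 206) + 2*n^2 + 10*n - 48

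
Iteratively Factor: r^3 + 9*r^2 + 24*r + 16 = (r + 1)*(r^2 + 8*r + 16) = (r + 1)*(r + 4)*(r + 4)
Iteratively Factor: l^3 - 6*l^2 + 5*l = (l)*(l^2 - 6*l + 5) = l*(l - 5)*(l - 1)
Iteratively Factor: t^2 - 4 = (t - 2)*(t + 2)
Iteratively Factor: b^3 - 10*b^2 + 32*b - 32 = (b - 2)*(b^2 - 8*b + 16) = (b - 4)*(b - 2)*(b - 4)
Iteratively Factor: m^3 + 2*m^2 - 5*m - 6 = (m + 3)*(m^2 - m - 2) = (m - 2)*(m + 3)*(m + 1)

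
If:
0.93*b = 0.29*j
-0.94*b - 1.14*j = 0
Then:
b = 0.00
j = 0.00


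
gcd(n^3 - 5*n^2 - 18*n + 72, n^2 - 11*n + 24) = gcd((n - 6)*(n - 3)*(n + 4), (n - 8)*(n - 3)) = n - 3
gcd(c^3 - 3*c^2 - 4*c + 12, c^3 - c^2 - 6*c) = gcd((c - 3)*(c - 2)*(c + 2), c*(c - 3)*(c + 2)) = c^2 - c - 6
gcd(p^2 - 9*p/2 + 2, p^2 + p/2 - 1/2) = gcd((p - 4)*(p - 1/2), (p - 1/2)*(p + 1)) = p - 1/2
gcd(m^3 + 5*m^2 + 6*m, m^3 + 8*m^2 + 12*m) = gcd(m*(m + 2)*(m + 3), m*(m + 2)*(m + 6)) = m^2 + 2*m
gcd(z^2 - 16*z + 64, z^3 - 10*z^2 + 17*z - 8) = z - 8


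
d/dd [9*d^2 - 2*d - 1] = 18*d - 2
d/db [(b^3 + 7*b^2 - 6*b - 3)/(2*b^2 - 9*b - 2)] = (2*b^4 - 18*b^3 - 57*b^2 - 16*b - 15)/(4*b^4 - 36*b^3 + 73*b^2 + 36*b + 4)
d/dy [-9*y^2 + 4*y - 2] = 4 - 18*y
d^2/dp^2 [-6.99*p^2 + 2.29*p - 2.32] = -13.9800000000000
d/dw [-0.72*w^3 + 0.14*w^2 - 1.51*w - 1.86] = -2.16*w^2 + 0.28*w - 1.51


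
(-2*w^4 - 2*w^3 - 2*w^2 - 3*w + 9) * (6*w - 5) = -12*w^5 - 2*w^4 - 2*w^3 - 8*w^2 + 69*w - 45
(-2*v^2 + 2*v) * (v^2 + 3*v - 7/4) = -2*v^4 - 4*v^3 + 19*v^2/2 - 7*v/2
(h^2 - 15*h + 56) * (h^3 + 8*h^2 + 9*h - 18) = h^5 - 7*h^4 - 55*h^3 + 295*h^2 + 774*h - 1008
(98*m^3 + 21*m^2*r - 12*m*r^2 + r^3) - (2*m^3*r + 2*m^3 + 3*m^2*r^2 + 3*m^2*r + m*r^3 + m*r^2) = -2*m^3*r + 96*m^3 - 3*m^2*r^2 + 18*m^2*r - m*r^3 - 13*m*r^2 + r^3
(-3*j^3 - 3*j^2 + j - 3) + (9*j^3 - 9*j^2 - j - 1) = 6*j^3 - 12*j^2 - 4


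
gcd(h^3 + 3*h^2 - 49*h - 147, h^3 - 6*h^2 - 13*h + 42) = h^2 - 4*h - 21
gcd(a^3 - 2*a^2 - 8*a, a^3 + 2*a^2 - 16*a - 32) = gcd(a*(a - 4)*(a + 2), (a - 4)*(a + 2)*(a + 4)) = a^2 - 2*a - 8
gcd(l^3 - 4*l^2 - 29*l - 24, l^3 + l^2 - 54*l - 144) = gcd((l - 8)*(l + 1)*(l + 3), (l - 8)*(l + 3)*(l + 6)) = l^2 - 5*l - 24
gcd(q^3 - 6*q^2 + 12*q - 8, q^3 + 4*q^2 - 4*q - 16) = q - 2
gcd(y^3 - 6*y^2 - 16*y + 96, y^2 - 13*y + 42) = y - 6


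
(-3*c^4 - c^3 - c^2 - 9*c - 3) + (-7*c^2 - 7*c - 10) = -3*c^4 - c^3 - 8*c^2 - 16*c - 13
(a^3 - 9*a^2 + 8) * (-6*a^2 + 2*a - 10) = -6*a^5 + 56*a^4 - 28*a^3 + 42*a^2 + 16*a - 80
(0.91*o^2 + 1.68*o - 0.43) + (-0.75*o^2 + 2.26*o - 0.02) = 0.16*o^2 + 3.94*o - 0.45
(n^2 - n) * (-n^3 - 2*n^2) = -n^5 - n^4 + 2*n^3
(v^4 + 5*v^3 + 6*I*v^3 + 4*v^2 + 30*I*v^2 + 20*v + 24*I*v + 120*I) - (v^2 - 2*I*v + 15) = v^4 + 5*v^3 + 6*I*v^3 + 3*v^2 + 30*I*v^2 + 20*v + 26*I*v - 15 + 120*I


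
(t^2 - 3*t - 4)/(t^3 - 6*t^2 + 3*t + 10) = (t - 4)/(t^2 - 7*t + 10)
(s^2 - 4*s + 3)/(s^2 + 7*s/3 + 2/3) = 3*(s^2 - 4*s + 3)/(3*s^2 + 7*s + 2)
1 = 1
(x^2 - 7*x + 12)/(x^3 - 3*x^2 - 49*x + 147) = (x - 4)/(x^2 - 49)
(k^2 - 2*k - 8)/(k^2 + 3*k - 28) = (k + 2)/(k + 7)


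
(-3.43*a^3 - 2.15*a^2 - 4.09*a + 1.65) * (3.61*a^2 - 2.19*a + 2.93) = -12.3823*a^5 - 0.2498*a^4 - 20.1063*a^3 + 8.6141*a^2 - 15.5972*a + 4.8345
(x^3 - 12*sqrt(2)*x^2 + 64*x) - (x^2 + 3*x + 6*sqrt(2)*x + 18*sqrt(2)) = x^3 - 12*sqrt(2)*x^2 - x^2 - 6*sqrt(2)*x + 61*x - 18*sqrt(2)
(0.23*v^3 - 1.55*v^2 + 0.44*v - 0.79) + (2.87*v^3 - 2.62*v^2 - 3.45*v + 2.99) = 3.1*v^3 - 4.17*v^2 - 3.01*v + 2.2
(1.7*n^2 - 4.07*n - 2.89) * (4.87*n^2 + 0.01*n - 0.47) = 8.279*n^4 - 19.8039*n^3 - 14.914*n^2 + 1.884*n + 1.3583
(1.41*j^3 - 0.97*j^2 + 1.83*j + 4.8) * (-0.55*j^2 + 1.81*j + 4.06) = -0.7755*j^5 + 3.0856*j^4 + 2.9624*j^3 - 3.2659*j^2 + 16.1178*j + 19.488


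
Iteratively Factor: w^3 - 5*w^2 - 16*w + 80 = (w - 5)*(w^2 - 16) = (w - 5)*(w + 4)*(w - 4)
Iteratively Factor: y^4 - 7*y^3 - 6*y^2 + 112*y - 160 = (y - 4)*(y^3 - 3*y^2 - 18*y + 40) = (y - 4)*(y - 2)*(y^2 - y - 20) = (y - 4)*(y - 2)*(y + 4)*(y - 5)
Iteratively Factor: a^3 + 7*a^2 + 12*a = (a + 3)*(a^2 + 4*a) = a*(a + 3)*(a + 4)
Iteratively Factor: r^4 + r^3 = (r + 1)*(r^3) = r*(r + 1)*(r^2) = r^2*(r + 1)*(r)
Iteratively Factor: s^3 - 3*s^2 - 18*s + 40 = (s + 4)*(s^2 - 7*s + 10) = (s - 2)*(s + 4)*(s - 5)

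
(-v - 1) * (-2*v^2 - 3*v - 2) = 2*v^3 + 5*v^2 + 5*v + 2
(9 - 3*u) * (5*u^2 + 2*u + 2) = -15*u^3 + 39*u^2 + 12*u + 18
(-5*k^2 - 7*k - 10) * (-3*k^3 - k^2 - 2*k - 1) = 15*k^5 + 26*k^4 + 47*k^3 + 29*k^2 + 27*k + 10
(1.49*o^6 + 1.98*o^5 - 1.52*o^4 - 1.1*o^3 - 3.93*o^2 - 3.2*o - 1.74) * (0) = 0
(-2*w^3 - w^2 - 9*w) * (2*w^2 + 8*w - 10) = -4*w^5 - 18*w^4 - 6*w^3 - 62*w^2 + 90*w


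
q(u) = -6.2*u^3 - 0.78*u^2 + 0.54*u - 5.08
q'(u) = -18.6*u^2 - 1.56*u + 0.54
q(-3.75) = 308.88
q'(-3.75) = -255.17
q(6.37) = -1635.83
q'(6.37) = -764.13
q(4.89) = -746.06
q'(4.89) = -451.85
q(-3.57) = 265.15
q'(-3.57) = -230.95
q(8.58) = -3973.97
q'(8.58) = -1382.11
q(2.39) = -92.89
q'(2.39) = -109.43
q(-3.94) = 359.89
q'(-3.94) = -282.05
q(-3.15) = 179.27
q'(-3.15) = -179.10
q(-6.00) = 1302.80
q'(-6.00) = -659.70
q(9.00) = -4583.20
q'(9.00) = -1520.10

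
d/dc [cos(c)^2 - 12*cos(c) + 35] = 2*(6 - cos(c))*sin(c)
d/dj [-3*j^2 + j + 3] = 1 - 6*j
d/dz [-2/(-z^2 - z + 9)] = 2*(-2*z - 1)/(z^2 + z - 9)^2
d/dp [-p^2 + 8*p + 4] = 8 - 2*p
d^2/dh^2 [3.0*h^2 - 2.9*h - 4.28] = 6.00000000000000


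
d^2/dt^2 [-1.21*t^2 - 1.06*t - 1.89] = -2.42000000000000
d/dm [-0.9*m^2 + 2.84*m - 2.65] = 2.84 - 1.8*m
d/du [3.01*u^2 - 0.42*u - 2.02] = 6.02*u - 0.42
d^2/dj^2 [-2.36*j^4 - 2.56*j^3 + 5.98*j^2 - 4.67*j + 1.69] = -28.32*j^2 - 15.36*j + 11.96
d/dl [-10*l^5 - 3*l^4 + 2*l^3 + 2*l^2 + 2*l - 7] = -50*l^4 - 12*l^3 + 6*l^2 + 4*l + 2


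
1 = 1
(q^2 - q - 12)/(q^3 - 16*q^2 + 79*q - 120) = (q^2 - q - 12)/(q^3 - 16*q^2 + 79*q - 120)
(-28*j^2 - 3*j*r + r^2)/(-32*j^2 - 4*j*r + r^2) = (-7*j + r)/(-8*j + r)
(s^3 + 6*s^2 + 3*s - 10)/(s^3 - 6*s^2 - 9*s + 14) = (s + 5)/(s - 7)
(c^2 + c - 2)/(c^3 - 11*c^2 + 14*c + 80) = (c - 1)/(c^2 - 13*c + 40)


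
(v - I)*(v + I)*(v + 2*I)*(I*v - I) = I*v^4 - 2*v^3 - I*v^3 + 2*v^2 + I*v^2 - 2*v - I*v + 2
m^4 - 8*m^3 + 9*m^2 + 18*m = m*(m - 6)*(m - 3)*(m + 1)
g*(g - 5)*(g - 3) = g^3 - 8*g^2 + 15*g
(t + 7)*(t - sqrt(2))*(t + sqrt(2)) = t^3 + 7*t^2 - 2*t - 14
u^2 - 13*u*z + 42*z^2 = (u - 7*z)*(u - 6*z)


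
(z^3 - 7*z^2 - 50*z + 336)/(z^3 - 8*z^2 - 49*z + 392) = (z - 6)/(z - 7)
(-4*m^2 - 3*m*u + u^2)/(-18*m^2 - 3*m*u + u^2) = (4*m^2 + 3*m*u - u^2)/(18*m^2 + 3*m*u - u^2)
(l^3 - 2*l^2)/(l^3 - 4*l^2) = (l - 2)/(l - 4)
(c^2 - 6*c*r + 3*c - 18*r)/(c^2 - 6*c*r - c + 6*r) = (c + 3)/(c - 1)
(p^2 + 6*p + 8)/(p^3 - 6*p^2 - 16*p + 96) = (p + 2)/(p^2 - 10*p + 24)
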